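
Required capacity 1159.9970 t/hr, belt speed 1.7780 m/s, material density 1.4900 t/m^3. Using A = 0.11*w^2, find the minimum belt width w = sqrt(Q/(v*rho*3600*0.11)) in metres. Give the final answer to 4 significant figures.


A_req = 1159.9970 / (1.7780 * 1.4900 * 3600) = 0.121629 m^2
w = sqrt(0.121629 / 0.11)
w = 1.052 m


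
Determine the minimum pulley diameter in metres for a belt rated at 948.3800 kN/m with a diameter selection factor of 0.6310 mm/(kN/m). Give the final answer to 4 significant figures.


D = 948.3800 * 0.6310 / 1000
D = 0.5984 m


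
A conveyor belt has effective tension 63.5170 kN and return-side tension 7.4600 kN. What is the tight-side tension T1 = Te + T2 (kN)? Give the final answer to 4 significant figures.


T1 = Te + T2 = 63.5170 + 7.4600
T1 = 70.98 kN


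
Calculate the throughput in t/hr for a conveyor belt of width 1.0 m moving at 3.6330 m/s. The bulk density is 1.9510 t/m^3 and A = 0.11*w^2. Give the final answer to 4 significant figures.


A = 0.11 * 1.0^2 = 0.11 m^2
C = 0.11 * 3.6330 * 1.9510 * 3600
C = 2807 t/hr


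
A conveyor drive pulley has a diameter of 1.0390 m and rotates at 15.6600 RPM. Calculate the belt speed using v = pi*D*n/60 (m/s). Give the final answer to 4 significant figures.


v = pi * 1.0390 * 15.6600 / 60
v = 0.8519 m/s


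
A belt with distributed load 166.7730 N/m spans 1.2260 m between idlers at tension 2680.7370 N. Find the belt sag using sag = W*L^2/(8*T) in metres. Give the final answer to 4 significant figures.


sag = 166.7730 * 1.2260^2 / (8 * 2680.7370)
sag = 0.01169 m


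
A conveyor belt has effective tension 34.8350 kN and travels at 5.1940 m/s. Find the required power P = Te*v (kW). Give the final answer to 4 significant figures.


P = Te * v = 34.8350 * 5.1940
P = 180.9 kW


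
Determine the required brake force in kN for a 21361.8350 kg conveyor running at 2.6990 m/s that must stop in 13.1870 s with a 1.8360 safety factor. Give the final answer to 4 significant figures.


F = 21361.8350 * 2.6990 / 13.1870 * 1.8360 / 1000
F = 8.027 kN


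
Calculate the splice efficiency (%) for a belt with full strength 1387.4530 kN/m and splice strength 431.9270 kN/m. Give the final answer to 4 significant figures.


Eff = 431.9270 / 1387.4530 * 100
Eff = 31.13 %


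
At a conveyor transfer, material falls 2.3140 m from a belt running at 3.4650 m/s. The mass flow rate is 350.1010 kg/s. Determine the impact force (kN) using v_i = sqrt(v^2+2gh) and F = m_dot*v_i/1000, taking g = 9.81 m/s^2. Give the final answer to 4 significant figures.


v_i = sqrt(3.4650^2 + 2*9.81*2.3140) = 7.57673 m/s
F = 350.1010 * 7.57673 / 1000
F = 2.653 kN


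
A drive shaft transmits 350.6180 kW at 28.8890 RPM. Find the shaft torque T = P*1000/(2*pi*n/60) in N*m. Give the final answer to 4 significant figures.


omega = 2*pi*28.8890/60 = 3.02525 rad/s
T = 350.6180*1000 / 3.02525
T = 115900 N*m


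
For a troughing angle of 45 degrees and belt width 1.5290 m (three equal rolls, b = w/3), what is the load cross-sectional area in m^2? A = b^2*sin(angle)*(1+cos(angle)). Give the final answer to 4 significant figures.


b = 1.5290/3 = 0.509667 m
A = 0.509667^2 * sin(45 deg) * (1 + cos(45 deg))
A = 0.3136 m^2


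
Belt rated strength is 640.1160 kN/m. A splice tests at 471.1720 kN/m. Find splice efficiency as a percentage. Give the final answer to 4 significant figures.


Eff = 471.1720 / 640.1160 * 100
Eff = 73.61 %


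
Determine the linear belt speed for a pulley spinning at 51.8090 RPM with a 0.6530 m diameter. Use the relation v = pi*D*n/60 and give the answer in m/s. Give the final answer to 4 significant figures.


v = pi * 0.6530 * 51.8090 / 60
v = 1.771 m/s


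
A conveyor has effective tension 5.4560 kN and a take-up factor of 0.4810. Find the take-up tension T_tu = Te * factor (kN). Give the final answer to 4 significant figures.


T_tu = 5.4560 * 0.4810
T_tu = 2.624 kN


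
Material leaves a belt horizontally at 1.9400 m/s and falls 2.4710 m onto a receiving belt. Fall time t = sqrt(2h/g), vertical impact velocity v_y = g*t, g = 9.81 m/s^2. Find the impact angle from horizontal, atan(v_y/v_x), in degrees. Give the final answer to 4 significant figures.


t = sqrt(2*2.4710/9.81) = 0.709769 s
v_y = 9.81 * 0.709769 = 6.96283 m/s
angle = atan(6.96283 / 1.9400) = 74.43 deg


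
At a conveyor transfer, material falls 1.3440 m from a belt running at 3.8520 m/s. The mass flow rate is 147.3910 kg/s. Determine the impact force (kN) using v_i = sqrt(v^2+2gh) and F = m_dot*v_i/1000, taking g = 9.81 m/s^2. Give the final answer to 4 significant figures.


v_i = sqrt(3.8520^2 + 2*9.81*1.3440) = 6.41928 m/s
F = 147.3910 * 6.41928 / 1000
F = 0.9461 kN


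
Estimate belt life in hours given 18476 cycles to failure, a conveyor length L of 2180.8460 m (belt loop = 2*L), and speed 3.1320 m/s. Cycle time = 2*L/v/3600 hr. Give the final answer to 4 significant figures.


cycle_time = 2 * 2180.8460 / 3.1320 / 3600 = 0.386839 hr
life = 18476 * 0.386839 = 7147 hours


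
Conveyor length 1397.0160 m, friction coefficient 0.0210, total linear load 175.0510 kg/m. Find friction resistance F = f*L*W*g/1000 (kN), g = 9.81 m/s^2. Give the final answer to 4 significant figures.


F = 0.0210 * 1397.0160 * 175.0510 * 9.81 / 1000
F = 50.38 kN


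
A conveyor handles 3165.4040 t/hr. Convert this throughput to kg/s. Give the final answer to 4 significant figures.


m_dot = 3165.4040 * 1000 / 3600
m_dot = 879.3 kg/s


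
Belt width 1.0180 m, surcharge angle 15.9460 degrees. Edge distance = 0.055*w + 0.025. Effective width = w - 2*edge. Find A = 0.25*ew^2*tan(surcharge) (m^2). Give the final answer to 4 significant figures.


edge = 0.055*1.0180 + 0.025 = 0.08099 m
ew = 1.0180 - 2*0.08099 = 0.85602 m
A = 0.25 * 0.85602^2 * tan(15.9460 deg)
A = 0.05234 m^2


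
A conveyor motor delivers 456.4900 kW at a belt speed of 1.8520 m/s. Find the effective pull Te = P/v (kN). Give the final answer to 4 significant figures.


Te = P / v = 456.4900 / 1.8520
Te = 246.5 kN


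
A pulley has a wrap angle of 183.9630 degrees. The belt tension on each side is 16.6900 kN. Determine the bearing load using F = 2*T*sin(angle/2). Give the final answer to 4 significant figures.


F = 2 * 16.6900 * sin(183.9630/2 deg)
F = 33.36 kN


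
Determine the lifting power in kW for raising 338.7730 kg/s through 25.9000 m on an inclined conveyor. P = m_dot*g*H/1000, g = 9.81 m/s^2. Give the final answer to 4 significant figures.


P = 338.7730 * 9.81 * 25.9000 / 1000
P = 86.08 kW


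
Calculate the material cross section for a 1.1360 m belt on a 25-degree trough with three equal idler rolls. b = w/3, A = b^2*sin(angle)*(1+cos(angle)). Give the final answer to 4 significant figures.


b = 1.1360/3 = 0.378667 m
A = 0.378667^2 * sin(25 deg) * (1 + cos(25 deg))
A = 0.1155 m^2


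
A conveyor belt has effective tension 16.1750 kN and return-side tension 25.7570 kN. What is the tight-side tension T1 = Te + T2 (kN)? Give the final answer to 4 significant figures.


T1 = Te + T2 = 16.1750 + 25.7570
T1 = 41.93 kN


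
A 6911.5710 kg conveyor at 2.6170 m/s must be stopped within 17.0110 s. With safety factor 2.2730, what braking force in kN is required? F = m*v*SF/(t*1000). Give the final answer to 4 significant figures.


F = 6911.5710 * 2.6170 / 17.0110 * 2.2730 / 1000
F = 2.417 kN


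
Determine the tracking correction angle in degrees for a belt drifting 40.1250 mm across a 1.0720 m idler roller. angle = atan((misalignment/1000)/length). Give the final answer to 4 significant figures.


misalign_m = 40.1250 / 1000 = 0.040125 m
angle = atan(0.040125 / 1.0720)
angle = 2.144 deg


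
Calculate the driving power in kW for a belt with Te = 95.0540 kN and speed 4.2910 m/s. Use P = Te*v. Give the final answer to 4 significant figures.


P = Te * v = 95.0540 * 4.2910
P = 407.9 kW


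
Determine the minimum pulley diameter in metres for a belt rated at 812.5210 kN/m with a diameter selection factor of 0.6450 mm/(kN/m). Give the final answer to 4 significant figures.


D = 812.5210 * 0.6450 / 1000
D = 0.5241 m


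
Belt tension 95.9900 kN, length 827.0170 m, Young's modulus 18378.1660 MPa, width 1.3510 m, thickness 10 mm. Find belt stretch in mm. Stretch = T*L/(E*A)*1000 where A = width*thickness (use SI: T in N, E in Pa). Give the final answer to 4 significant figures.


A = 1.3510 * 0.01 = 0.01351 m^2
Stretch = 95.9900*1000 * 827.0170 / (18378.1660e6 * 0.01351) * 1000
Stretch = 319.7 mm


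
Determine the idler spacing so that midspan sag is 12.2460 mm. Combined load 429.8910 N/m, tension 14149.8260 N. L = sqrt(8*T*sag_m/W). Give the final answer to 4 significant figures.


sag = 12.2460/1000 = 0.012246 m
L = sqrt(8 * 14149.8260 * 0.012246 / 429.8910)
L = 1.796 m


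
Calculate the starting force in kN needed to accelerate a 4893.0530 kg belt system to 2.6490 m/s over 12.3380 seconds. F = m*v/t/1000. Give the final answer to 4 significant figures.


F = 4893.0530 * 2.6490 / 12.3380 / 1000
F = 1.051 kN


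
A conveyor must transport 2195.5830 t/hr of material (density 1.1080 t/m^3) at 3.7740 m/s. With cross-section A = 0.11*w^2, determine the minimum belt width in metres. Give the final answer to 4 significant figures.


A_req = 2195.5830 / (3.7740 * 1.1080 * 3600) = 0.14585 m^2
w = sqrt(0.14585 / 0.11)
w = 1.151 m


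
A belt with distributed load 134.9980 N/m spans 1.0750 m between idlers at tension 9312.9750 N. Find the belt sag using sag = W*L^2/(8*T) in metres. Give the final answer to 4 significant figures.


sag = 134.9980 * 1.0750^2 / (8 * 9312.9750)
sag = 0.002094 m


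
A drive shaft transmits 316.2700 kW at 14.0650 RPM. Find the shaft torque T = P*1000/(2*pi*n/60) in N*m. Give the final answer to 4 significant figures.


omega = 2*pi*14.0650/60 = 1.47288 rad/s
T = 316.2700*1000 / 1.47288
T = 214700 N*m


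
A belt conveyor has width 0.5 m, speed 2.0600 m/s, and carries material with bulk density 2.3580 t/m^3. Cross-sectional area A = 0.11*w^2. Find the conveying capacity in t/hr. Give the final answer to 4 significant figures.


A = 0.11 * 0.5^2 = 0.0275 m^2
C = 0.0275 * 2.0600 * 2.3580 * 3600
C = 480.9 t/hr


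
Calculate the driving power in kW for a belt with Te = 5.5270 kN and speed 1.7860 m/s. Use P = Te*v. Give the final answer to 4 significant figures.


P = Te * v = 5.5270 * 1.7860
P = 9.871 kW


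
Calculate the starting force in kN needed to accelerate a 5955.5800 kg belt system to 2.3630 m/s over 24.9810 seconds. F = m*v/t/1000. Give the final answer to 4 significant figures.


F = 5955.5800 * 2.3630 / 24.9810 / 1000
F = 0.5633 kN


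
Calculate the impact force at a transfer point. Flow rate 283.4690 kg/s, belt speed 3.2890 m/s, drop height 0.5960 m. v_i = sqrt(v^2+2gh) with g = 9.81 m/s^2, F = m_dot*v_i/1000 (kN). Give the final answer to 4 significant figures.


v_i = sqrt(3.2890^2 + 2*9.81*0.5960) = 4.74458 m/s
F = 283.4690 * 4.74458 / 1000
F = 1.345 kN


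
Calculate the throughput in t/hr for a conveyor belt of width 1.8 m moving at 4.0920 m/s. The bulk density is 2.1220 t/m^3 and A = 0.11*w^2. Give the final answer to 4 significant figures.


A = 0.11 * 1.8^2 = 0.3564 m^2
C = 0.3564 * 4.0920 * 2.1220 * 3600
C = 11140 t/hr


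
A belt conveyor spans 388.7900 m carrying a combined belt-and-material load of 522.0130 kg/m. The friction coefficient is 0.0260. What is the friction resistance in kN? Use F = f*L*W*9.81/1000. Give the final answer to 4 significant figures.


F = 0.0260 * 388.7900 * 522.0130 * 9.81 / 1000
F = 51.77 kN


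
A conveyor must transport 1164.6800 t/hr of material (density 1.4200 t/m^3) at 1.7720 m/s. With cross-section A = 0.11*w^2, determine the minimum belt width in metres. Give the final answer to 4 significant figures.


A_req = 1164.6800 / (1.7720 * 1.4200 * 3600) = 0.128574 m^2
w = sqrt(0.128574 / 0.11)
w = 1.081 m


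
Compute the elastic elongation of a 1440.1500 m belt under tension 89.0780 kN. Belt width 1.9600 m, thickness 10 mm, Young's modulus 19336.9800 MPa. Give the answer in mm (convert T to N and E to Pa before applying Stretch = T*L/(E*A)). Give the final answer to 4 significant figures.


A = 1.9600 * 0.01 = 0.01960 m^2
Stretch = 89.0780*1000 * 1440.1500 / (19336.9800e6 * 0.01960) * 1000
Stretch = 338.5 mm


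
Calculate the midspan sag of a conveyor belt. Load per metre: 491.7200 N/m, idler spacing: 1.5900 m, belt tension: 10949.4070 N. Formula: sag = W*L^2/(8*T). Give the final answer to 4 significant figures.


sag = 491.7200 * 1.5900^2 / (8 * 10949.4070)
sag = 0.01419 m


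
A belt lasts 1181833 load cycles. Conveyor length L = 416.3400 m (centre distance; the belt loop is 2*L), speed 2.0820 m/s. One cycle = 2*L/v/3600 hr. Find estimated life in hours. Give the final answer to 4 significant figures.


cycle_time = 2 * 416.3400 / 2.0820 / 3600 = 0.111095 hr
life = 1181833 * 0.111095 = 131300 hours


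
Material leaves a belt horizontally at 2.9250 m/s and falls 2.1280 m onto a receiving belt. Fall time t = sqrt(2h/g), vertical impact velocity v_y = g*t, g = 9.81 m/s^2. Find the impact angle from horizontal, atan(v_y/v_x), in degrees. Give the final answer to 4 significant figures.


t = sqrt(2*2.1280/9.81) = 0.658668 s
v_y = 9.81 * 0.658668 = 6.46153 m/s
angle = atan(6.46153 / 2.9250) = 65.64 deg


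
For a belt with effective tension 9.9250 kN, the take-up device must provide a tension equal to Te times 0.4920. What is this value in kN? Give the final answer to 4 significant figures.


T_tu = 9.9250 * 0.4920
T_tu = 4.883 kN


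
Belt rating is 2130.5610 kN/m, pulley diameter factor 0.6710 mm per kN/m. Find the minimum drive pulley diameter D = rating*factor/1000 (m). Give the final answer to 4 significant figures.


D = 2130.5610 * 0.6710 / 1000
D = 1.430 m


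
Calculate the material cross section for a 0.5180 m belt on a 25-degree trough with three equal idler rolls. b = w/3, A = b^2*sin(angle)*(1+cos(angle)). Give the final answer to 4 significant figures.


b = 0.5180/3 = 0.172667 m
A = 0.172667^2 * sin(25 deg) * (1 + cos(25 deg))
A = 0.02402 m^2


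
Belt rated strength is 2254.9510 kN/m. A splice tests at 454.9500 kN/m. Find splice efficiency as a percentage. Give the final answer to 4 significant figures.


Eff = 454.9500 / 2254.9510 * 100
Eff = 20.18 %


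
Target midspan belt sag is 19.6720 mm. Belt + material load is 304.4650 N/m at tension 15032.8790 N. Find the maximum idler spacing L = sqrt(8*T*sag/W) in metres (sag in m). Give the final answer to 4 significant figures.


sag = 19.6720/1000 = 0.019672 m
L = sqrt(8 * 15032.8790 * 0.019672 / 304.4650)
L = 2.788 m


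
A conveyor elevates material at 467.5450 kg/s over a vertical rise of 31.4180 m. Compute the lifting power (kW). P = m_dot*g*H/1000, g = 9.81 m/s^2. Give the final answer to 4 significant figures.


P = 467.5450 * 9.81 * 31.4180 / 1000
P = 144.1 kW


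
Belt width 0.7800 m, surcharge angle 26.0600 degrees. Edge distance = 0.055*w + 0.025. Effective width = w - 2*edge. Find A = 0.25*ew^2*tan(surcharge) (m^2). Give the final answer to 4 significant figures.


edge = 0.055*0.7800 + 0.025 = 0.0679 m
ew = 0.7800 - 2*0.0679 = 0.6442 m
A = 0.25 * 0.6442^2 * tan(26.0600 deg)
A = 0.05074 m^2


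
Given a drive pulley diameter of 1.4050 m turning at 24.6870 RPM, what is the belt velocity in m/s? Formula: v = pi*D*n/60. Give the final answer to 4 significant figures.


v = pi * 1.4050 * 24.6870 / 60
v = 1.816 m/s


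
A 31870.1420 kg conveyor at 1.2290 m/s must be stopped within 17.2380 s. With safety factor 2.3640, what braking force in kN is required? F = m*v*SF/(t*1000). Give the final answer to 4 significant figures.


F = 31870.1420 * 1.2290 / 17.2380 * 2.3640 / 1000
F = 5.372 kN


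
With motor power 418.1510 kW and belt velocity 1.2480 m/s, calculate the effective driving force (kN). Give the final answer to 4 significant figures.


Te = P / v = 418.1510 / 1.2480
Te = 335.1 kN


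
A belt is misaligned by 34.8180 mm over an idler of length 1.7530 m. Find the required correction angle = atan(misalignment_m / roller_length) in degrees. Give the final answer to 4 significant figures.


misalign_m = 34.8180 / 1000 = 0.034818 m
angle = atan(0.034818 / 1.7530)
angle = 1.138 deg


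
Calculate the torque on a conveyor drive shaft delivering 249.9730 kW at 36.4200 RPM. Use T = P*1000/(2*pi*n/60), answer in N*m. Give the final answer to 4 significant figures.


omega = 2*pi*36.4200/60 = 3.81389 rad/s
T = 249.9730*1000 / 3.81389
T = 65540 N*m


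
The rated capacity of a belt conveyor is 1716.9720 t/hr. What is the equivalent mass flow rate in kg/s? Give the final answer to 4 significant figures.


m_dot = 1716.9720 * 1000 / 3600
m_dot = 476.9 kg/s


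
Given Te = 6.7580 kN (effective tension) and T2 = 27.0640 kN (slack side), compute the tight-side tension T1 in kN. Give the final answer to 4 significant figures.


T1 = Te + T2 = 6.7580 + 27.0640
T1 = 33.82 kN


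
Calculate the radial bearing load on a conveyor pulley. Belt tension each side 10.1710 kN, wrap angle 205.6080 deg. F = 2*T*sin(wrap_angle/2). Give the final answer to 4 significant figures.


F = 2 * 10.1710 * sin(205.6080/2 deg)
F = 19.84 kN


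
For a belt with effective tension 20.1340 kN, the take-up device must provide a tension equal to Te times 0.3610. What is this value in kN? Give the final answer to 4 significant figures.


T_tu = 20.1340 * 0.3610
T_tu = 7.268 kN


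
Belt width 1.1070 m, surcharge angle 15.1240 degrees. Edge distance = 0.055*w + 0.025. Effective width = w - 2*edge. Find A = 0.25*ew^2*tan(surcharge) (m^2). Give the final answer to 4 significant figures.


edge = 0.055*1.1070 + 0.025 = 0.085885 m
ew = 1.1070 - 2*0.085885 = 0.93523 m
A = 0.25 * 0.93523^2 * tan(15.1240 deg)
A = 0.05910 m^2


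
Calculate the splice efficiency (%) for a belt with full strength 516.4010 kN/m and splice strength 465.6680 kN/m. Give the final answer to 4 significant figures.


Eff = 465.6680 / 516.4010 * 100
Eff = 90.18 %


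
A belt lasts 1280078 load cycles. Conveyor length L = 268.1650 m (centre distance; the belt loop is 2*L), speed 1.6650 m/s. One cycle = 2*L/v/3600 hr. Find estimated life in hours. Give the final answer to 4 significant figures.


cycle_time = 2 * 268.1650 / 1.6650 / 3600 = 0.0894778 hr
life = 1280078 * 0.0894778 = 114500 hours


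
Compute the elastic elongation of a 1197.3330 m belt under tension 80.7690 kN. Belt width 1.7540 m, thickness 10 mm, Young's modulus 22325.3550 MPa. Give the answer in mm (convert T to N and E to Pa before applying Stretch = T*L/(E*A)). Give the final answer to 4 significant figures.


A = 1.7540 * 0.01 = 0.01754 m^2
Stretch = 80.7690*1000 * 1197.3330 / (22325.3550e6 * 0.01754) * 1000
Stretch = 247.0 mm


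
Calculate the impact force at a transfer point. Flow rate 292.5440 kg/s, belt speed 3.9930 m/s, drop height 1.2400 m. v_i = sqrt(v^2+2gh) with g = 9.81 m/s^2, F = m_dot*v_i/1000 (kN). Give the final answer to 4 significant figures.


v_i = sqrt(3.9930^2 + 2*9.81*1.2400) = 6.34609 m/s
F = 292.5440 * 6.34609 / 1000
F = 1.857 kN


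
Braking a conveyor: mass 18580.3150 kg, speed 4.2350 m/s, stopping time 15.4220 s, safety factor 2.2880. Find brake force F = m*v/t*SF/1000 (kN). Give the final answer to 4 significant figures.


F = 18580.3150 * 4.2350 / 15.4220 * 2.2880 / 1000
F = 11.67 kN


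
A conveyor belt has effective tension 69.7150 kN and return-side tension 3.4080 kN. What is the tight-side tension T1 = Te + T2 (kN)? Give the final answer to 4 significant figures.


T1 = Te + T2 = 69.7150 + 3.4080
T1 = 73.12 kN


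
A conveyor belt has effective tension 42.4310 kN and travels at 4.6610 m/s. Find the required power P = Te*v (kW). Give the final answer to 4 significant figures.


P = Te * v = 42.4310 * 4.6610
P = 197.8 kW


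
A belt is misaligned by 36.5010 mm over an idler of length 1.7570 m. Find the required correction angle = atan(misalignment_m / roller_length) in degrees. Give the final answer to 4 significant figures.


misalign_m = 36.5010 / 1000 = 0.036501 m
angle = atan(0.036501 / 1.7570)
angle = 1.190 deg


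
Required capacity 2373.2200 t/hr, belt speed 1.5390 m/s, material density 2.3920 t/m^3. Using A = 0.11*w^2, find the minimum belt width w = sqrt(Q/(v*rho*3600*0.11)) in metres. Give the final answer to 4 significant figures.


A_req = 2373.2200 / (1.5390 * 2.3920 * 3600) = 0.179075 m^2
w = sqrt(0.179075 / 0.11)
w = 1.276 m


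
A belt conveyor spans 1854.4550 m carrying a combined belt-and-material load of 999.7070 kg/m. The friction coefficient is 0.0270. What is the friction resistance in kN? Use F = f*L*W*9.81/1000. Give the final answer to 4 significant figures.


F = 0.0270 * 1854.4550 * 999.7070 * 9.81 / 1000
F = 491.0 kN


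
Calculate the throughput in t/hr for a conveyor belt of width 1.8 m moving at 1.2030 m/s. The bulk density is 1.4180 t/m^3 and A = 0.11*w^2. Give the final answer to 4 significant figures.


A = 0.11 * 1.8^2 = 0.3564 m^2
C = 0.3564 * 1.2030 * 1.4180 * 3600
C = 2189 t/hr


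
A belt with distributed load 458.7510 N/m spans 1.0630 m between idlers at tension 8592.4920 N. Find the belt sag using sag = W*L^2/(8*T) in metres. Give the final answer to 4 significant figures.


sag = 458.7510 * 1.0630^2 / (8 * 8592.4920)
sag = 0.007541 m


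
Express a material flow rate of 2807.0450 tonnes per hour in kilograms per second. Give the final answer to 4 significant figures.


m_dot = 2807.0450 * 1000 / 3600
m_dot = 779.7 kg/s


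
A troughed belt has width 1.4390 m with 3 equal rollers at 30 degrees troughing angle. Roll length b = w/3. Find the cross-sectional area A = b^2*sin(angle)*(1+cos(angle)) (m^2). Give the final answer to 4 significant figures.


b = 1.4390/3 = 0.479667 m
A = 0.479667^2 * sin(30 deg) * (1 + cos(30 deg))
A = 0.2147 m^2


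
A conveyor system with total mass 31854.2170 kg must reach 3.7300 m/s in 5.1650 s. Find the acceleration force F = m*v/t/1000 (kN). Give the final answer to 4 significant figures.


F = 31854.2170 * 3.7300 / 5.1650 / 1000
F = 23.00 kN


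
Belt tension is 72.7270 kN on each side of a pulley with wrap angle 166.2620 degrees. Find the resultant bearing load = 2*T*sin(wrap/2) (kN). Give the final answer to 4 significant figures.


F = 2 * 72.7270 * sin(166.2620/2 deg)
F = 144.4 kN


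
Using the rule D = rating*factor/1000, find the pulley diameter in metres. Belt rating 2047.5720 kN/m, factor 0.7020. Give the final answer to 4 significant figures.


D = 2047.5720 * 0.7020 / 1000
D = 1.437 m


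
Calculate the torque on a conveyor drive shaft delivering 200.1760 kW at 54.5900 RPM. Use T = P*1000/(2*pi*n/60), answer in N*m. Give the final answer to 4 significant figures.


omega = 2*pi*54.5900/60 = 5.71665 rad/s
T = 200.1760*1000 / 5.71665
T = 35020 N*m


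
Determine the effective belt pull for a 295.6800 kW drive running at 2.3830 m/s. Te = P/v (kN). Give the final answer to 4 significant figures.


Te = P / v = 295.6800 / 2.3830
Te = 124.1 kN


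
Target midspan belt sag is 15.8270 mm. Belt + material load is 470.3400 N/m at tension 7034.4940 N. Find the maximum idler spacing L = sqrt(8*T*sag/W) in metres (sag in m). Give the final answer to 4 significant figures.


sag = 15.8270/1000 = 0.015827 m
L = sqrt(8 * 7034.4940 * 0.015827 / 470.3400)
L = 1.376 m


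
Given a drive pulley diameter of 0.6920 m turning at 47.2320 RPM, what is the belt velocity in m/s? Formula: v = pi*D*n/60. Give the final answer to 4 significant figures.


v = pi * 0.6920 * 47.2320 / 60
v = 1.711 m/s


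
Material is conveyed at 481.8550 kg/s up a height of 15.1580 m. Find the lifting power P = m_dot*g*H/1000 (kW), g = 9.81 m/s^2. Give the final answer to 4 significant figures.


P = 481.8550 * 9.81 * 15.1580 / 1000
P = 71.65 kW


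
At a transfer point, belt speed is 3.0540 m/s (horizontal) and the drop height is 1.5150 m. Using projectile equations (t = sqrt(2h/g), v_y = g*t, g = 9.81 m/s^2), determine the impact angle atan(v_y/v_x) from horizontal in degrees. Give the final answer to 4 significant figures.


t = sqrt(2*1.5150/9.81) = 0.555759 s
v_y = 9.81 * 0.555759 = 5.452 m/s
angle = atan(5.452 / 3.0540) = 60.74 deg


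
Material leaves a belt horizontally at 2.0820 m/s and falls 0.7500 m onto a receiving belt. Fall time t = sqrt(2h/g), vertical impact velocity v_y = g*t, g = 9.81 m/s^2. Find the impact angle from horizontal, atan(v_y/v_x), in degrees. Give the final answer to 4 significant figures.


t = sqrt(2*0.7500/9.81) = 0.391031 s
v_y = 9.81 * 0.391031 = 3.83601 m/s
angle = atan(3.83601 / 2.0820) = 61.51 deg


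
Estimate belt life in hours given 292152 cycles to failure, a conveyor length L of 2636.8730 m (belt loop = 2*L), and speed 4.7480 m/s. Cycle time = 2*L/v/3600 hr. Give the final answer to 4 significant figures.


cycle_time = 2 * 2636.8730 / 4.7480 / 3600 = 0.308536 hr
life = 292152 * 0.308536 = 90140 hours


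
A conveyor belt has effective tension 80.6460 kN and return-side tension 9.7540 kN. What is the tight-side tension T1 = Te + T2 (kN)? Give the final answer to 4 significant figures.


T1 = Te + T2 = 80.6460 + 9.7540
T1 = 90.40 kN


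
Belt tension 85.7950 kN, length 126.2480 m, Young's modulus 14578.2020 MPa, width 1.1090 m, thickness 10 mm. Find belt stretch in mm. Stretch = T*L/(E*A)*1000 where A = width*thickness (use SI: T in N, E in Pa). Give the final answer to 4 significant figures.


A = 1.1090 * 0.01 = 0.01109 m^2
Stretch = 85.7950*1000 * 126.2480 / (14578.2020e6 * 0.01109) * 1000
Stretch = 67.00 mm


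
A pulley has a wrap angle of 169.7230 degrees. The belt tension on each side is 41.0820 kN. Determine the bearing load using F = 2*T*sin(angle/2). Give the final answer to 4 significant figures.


F = 2 * 41.0820 * sin(169.7230/2 deg)
F = 81.83 kN


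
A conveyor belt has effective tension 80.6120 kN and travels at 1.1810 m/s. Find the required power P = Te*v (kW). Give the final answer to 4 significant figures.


P = Te * v = 80.6120 * 1.1810
P = 95.20 kW


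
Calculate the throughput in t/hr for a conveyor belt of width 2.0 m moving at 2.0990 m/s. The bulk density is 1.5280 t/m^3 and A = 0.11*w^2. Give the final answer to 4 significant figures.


A = 0.11 * 2.0^2 = 0.44 m^2
C = 0.44 * 2.0990 * 1.5280 * 3600
C = 5080 t/hr


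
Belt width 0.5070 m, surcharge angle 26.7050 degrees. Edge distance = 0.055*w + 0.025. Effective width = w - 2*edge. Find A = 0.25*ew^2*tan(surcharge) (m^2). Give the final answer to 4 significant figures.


edge = 0.055*0.5070 + 0.025 = 0.052885 m
ew = 0.5070 - 2*0.052885 = 0.40123 m
A = 0.25 * 0.40123^2 * tan(26.7050 deg)
A = 0.02025 m^2


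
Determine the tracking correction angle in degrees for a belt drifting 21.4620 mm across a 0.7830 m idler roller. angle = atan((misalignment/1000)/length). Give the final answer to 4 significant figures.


misalign_m = 21.4620 / 1000 = 0.021462 m
angle = atan(0.021462 / 0.7830)
angle = 1.570 deg


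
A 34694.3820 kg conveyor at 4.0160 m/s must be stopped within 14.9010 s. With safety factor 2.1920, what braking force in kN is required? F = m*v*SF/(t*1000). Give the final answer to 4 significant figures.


F = 34694.3820 * 4.0160 / 14.9010 * 2.1920 / 1000
F = 20.50 kN


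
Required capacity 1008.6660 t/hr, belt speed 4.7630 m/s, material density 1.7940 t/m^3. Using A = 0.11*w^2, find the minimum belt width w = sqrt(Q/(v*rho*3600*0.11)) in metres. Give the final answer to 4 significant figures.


A_req = 1008.6660 / (4.7630 * 1.7940 * 3600) = 0.03279 m^2
w = sqrt(0.03279 / 0.11)
w = 0.5460 m


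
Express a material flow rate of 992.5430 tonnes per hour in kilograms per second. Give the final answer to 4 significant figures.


m_dot = 992.5430 * 1000 / 3600
m_dot = 275.7 kg/s


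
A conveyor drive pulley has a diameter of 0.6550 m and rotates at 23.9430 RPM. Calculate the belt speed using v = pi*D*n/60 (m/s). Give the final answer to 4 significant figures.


v = pi * 0.6550 * 23.9430 / 60
v = 0.8211 m/s


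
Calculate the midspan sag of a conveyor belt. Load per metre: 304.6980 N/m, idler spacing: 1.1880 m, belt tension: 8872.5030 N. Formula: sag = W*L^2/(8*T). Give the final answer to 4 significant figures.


sag = 304.6980 * 1.1880^2 / (8 * 8872.5030)
sag = 0.006059 m


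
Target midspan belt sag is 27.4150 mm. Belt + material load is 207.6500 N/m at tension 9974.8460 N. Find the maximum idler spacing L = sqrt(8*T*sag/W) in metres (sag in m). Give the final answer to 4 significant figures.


sag = 27.4150/1000 = 0.027415 m
L = sqrt(8 * 9974.8460 * 0.027415 / 207.6500)
L = 3.246 m


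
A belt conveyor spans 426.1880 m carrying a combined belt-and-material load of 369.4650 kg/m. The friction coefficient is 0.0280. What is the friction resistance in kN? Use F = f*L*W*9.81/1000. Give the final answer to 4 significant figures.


F = 0.0280 * 426.1880 * 369.4650 * 9.81 / 1000
F = 43.25 kN


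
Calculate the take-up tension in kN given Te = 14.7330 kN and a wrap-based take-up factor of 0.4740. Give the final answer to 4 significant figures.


T_tu = 14.7330 * 0.4740
T_tu = 6.983 kN


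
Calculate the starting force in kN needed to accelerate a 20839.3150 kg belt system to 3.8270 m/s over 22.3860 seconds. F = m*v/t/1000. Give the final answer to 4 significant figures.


F = 20839.3150 * 3.8270 / 22.3860 / 1000
F = 3.563 kN


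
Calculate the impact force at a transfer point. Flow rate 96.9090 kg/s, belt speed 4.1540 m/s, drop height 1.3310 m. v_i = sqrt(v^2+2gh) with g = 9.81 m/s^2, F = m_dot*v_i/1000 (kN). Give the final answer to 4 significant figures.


v_i = sqrt(4.1540^2 + 2*9.81*1.3310) = 6.58559 m/s
F = 96.9090 * 6.58559 / 1000
F = 0.6382 kN


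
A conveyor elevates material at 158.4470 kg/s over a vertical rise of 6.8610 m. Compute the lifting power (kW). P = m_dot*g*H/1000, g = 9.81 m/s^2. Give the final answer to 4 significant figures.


P = 158.4470 * 9.81 * 6.8610 / 1000
P = 10.66 kW


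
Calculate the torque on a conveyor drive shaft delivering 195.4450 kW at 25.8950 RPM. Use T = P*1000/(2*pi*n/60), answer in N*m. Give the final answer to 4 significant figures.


omega = 2*pi*25.8950/60 = 2.71172 rad/s
T = 195.4450*1000 / 2.71172
T = 72070 N*m


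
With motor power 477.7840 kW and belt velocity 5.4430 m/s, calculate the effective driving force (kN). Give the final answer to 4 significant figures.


Te = P / v = 477.7840 / 5.4430
Te = 87.78 kN


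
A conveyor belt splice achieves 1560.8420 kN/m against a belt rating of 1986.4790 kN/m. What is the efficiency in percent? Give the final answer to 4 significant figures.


Eff = 1560.8420 / 1986.4790 * 100
Eff = 78.57 %


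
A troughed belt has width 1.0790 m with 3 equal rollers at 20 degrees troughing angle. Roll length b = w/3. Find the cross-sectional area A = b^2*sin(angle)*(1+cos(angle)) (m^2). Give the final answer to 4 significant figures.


b = 1.0790/3 = 0.359667 m
A = 0.359667^2 * sin(20 deg) * (1 + cos(20 deg))
A = 0.08582 m^2


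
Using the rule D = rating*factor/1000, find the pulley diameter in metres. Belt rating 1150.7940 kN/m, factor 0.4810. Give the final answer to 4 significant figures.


D = 1150.7940 * 0.4810 / 1000
D = 0.5535 m


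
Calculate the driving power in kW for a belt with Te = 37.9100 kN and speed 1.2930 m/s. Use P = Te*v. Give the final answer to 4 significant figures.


P = Te * v = 37.9100 * 1.2930
P = 49.02 kW


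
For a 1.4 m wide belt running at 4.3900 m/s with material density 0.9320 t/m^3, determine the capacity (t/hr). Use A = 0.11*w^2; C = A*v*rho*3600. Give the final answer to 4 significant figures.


A = 0.11 * 1.4^2 = 0.2156 m^2
C = 0.2156 * 4.3900 * 0.9320 * 3600
C = 3176 t/hr


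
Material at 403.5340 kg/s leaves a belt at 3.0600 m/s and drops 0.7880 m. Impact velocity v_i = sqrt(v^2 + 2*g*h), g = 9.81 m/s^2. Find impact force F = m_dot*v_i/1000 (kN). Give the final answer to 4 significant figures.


v_i = sqrt(3.0600^2 + 2*9.81*0.7880) = 4.98238 m/s
F = 403.5340 * 4.98238 / 1000
F = 2.011 kN


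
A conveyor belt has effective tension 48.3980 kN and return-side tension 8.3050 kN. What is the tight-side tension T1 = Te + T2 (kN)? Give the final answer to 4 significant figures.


T1 = Te + T2 = 48.3980 + 8.3050
T1 = 56.70 kN


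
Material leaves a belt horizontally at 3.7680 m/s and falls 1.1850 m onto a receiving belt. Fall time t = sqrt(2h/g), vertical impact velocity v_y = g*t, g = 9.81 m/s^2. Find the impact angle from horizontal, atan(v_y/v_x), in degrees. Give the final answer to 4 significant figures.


t = sqrt(2*1.1850/9.81) = 0.491518 s
v_y = 9.81 * 0.491518 = 4.82179 m/s
angle = atan(4.82179 / 3.7680) = 51.99 deg


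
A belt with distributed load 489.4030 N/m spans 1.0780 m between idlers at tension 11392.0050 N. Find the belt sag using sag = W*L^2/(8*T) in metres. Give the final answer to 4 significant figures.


sag = 489.4030 * 1.0780^2 / (8 * 11392.0050)
sag = 0.006240 m


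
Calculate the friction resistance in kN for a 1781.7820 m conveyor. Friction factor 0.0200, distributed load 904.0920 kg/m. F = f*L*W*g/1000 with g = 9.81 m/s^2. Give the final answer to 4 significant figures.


F = 0.0200 * 1781.7820 * 904.0920 * 9.81 / 1000
F = 316.1 kN


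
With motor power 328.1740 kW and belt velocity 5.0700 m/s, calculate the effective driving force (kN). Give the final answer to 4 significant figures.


Te = P / v = 328.1740 / 5.0700
Te = 64.73 kN


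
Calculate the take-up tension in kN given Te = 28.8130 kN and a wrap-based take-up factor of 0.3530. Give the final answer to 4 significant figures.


T_tu = 28.8130 * 0.3530
T_tu = 10.17 kN


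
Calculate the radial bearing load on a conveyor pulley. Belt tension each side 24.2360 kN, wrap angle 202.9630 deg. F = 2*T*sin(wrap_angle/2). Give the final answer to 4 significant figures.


F = 2 * 24.2360 * sin(202.9630/2 deg)
F = 47.50 kN


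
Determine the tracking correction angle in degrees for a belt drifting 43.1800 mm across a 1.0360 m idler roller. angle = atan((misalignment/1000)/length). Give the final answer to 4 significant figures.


misalign_m = 43.1800 / 1000 = 0.043180 m
angle = atan(0.043180 / 1.0360)
angle = 2.387 deg


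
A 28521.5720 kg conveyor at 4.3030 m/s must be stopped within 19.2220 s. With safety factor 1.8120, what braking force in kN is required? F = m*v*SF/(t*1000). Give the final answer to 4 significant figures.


F = 28521.5720 * 4.3030 / 19.2220 * 1.8120 / 1000
F = 11.57 kN


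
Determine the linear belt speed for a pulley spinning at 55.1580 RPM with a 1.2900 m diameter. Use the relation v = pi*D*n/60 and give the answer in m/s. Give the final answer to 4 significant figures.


v = pi * 1.2900 * 55.1580 / 60
v = 3.726 m/s


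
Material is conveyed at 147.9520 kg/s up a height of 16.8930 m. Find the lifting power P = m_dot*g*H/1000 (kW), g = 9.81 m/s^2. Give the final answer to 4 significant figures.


P = 147.9520 * 9.81 * 16.8930 / 1000
P = 24.52 kW


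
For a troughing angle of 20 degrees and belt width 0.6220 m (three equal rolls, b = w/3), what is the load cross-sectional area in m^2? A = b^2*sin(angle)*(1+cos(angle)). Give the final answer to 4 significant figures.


b = 0.6220/3 = 0.207333 m
A = 0.207333^2 * sin(20 deg) * (1 + cos(20 deg))
A = 0.02852 m^2


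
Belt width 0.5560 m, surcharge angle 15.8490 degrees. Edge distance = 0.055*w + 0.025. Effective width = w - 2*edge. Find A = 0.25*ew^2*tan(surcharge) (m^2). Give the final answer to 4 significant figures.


edge = 0.055*0.5560 + 0.025 = 0.05558 m
ew = 0.5560 - 2*0.05558 = 0.44484 m
A = 0.25 * 0.44484^2 * tan(15.8490 deg)
A = 0.01404 m^2


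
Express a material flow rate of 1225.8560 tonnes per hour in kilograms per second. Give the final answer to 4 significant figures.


m_dot = 1225.8560 * 1000 / 3600
m_dot = 340.5 kg/s


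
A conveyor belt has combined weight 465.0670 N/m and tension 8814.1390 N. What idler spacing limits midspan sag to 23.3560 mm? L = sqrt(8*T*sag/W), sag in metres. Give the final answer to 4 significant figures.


sag = 23.3560/1000 = 0.023356 m
L = sqrt(8 * 8814.1390 * 0.023356 / 465.0670)
L = 1.882 m


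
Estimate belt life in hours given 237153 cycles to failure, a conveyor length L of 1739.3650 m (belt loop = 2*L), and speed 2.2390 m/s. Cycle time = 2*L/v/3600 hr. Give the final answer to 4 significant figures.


cycle_time = 2 * 1739.3650 / 2.2390 / 3600 = 0.431583 hr
life = 237153 * 0.431583 = 102400 hours


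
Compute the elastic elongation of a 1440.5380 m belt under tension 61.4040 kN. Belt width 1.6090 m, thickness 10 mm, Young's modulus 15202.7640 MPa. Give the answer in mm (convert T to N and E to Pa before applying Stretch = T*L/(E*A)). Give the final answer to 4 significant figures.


A = 1.6090 * 0.01 = 0.01609 m^2
Stretch = 61.4040*1000 * 1440.5380 / (15202.7640e6 * 0.01609) * 1000
Stretch = 361.6 mm


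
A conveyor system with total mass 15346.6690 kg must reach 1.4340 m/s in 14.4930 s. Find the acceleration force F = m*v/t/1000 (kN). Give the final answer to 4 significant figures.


F = 15346.6690 * 1.4340 / 14.4930 / 1000
F = 1.518 kN


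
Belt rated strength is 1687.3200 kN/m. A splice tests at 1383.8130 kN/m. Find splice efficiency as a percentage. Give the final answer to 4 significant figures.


Eff = 1383.8130 / 1687.3200 * 100
Eff = 82.01 %


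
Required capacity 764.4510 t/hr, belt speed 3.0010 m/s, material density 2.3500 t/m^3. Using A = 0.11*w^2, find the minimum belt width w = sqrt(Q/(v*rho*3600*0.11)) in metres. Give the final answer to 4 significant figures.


A_req = 764.4510 / (3.0010 * 2.3500 * 3600) = 0.0301102 m^2
w = sqrt(0.0301102 / 0.11)
w = 0.5232 m


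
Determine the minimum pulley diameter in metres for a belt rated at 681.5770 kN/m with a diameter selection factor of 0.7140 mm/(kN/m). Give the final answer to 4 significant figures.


D = 681.5770 * 0.7140 / 1000
D = 0.4866 m


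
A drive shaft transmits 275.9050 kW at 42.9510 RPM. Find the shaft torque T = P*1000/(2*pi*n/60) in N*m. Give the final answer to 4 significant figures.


omega = 2*pi*42.9510/60 = 4.49782 rad/s
T = 275.9050*1000 / 4.49782
T = 61340 N*m


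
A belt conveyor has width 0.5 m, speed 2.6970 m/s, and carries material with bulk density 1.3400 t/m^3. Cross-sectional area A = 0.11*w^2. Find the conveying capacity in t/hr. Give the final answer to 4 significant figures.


A = 0.11 * 0.5^2 = 0.0275 m^2
C = 0.0275 * 2.6970 * 1.3400 * 3600
C = 357.8 t/hr


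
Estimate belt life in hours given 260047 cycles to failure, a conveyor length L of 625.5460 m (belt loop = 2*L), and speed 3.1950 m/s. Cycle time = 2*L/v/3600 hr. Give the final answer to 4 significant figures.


cycle_time = 2 * 625.5460 / 3.1950 / 3600 = 0.108772 hr
life = 260047 * 0.108772 = 28290 hours


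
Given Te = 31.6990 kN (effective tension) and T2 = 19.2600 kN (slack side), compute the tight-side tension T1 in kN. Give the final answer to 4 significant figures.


T1 = Te + T2 = 31.6990 + 19.2600
T1 = 50.96 kN


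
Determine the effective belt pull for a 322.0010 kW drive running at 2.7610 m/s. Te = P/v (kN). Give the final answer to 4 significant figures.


Te = P / v = 322.0010 / 2.7610
Te = 116.6 kN


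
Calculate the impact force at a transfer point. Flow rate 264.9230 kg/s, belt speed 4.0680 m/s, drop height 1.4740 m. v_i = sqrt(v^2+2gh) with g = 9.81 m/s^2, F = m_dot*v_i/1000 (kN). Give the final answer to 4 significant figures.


v_i = sqrt(4.0680^2 + 2*9.81*1.4740) = 6.74303 m/s
F = 264.9230 * 6.74303 / 1000
F = 1.786 kN


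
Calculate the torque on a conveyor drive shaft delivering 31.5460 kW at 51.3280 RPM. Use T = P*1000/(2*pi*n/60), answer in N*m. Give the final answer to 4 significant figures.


omega = 2*pi*51.3280/60 = 5.37506 rad/s
T = 31.5460*1000 / 5.37506
T = 5869 N*m
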